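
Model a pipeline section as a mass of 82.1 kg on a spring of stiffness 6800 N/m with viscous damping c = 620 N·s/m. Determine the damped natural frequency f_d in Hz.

ω_n = √(k/m) = √(6800/82.1) = 9.101 rad/s.
Critical damping c_c = 2√(k·m) = 2√(6800 × 82.1) = 1494 N·s/m, so ζ = c/c_c = 620/1494 = 0.4149.
ω_d = ω_n√(1 − ζ²) = 9.101 × √(1 − 0.172) = 8.281 rad/s.
f_d = ω_d/(2π) = 1.318 Hz.

1.32 Hz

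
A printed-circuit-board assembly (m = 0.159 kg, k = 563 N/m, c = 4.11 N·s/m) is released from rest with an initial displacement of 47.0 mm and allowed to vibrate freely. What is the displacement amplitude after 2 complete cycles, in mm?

2.87 mm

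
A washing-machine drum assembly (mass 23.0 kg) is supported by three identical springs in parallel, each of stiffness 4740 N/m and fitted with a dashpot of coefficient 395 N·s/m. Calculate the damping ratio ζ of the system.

Parallel springs add: k_eq = 3 × 4740 = 14220 N/m.
ω_n = √(k_eq/m) = √(14220/23.0) = 24.86 rad/s.
Critical damping c_c = 2√(k_eq·m) = 2√(14220 × 23.0) = 1144 N·s/m, so ζ = c/c_c = 395/1144 = 0.3453.

0.345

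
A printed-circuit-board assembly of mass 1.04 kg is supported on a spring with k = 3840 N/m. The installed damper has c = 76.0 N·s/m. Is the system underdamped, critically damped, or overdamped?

underdamped

c_c = 2√(k·m) = 126.4 N·s/m; ζ = c/c_c = 76.0/126.4 = 0.601.
Since ζ < 1 the system is underdamped.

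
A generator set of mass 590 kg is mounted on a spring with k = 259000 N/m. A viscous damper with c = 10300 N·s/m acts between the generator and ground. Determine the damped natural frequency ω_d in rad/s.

ω_n = √(k/m) = √(259000/590) = 20.95 rad/s.
Critical damping c_c = 2√(k·m) = 2√(259000 × 590) = 24720 N·s/m, so ζ = c/c_c = 10300/24720 = 0.4166.
ω_d = ω_n√(1 − ζ²) = 20.95 × √(1 − 0.174) = 19.05 rad/s.

19.0 rad/s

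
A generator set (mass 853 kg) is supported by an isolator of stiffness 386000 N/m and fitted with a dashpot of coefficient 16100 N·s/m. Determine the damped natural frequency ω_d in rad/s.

19.1 rad/s

ω_n = √(k/m) = √(386000/853) = 21.27 rad/s.
Critical damping c_c = 2√(k·m) = 2√(386000 × 853) = 36290 N·s/m, so ζ = c/c_c = 16100/36290 = 0.4436.
ω_d = ω_n√(1 − ζ²) = 21.27 × √(1 − 0.197) = 19.06 rad/s.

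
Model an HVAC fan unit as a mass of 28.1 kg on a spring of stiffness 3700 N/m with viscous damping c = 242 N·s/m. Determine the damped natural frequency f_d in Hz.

ω_n = √(k/m) = √(3700/28.1) = 11.47 rad/s.
Critical damping c_c = 2√(k·m) = 2√(3700 × 28.1) = 644.9 N·s/m, so ζ = c/c_c = 242/644.9 = 0.3753.
ω_d = ω_n√(1 − ζ²) = 11.47 × √(1 − 0.141) = 10.64 rad/s.
f_d = ω_d/(2π) = 1.693 Hz.

1.69 Hz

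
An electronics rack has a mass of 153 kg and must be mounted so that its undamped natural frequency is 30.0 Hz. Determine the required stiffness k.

5440000 N/m

ω_n = 2πf_n = 2π × 30.0 = 188.5 rad/s.
k = m·ω_n² = 153 × 188.5² = 153 × 35530 = 5436000 N/m.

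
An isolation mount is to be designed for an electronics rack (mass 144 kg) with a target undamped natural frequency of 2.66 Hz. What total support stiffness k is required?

ω_n = 2πf_n = 2π × 2.66 = 16.71 rad/s.
k = m·ω_n² = 144 × 16.71² = 144 × 279.3 = 40220 N/m.

40200 N/m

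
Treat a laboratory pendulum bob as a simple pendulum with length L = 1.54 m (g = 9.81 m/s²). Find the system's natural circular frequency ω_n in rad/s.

2.52 rad/s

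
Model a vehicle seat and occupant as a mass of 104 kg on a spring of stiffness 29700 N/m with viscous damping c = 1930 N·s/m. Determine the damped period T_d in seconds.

0.445 s

ω_n = √(k/m) = √(29700/104) = 16.90 rad/s.
Critical damping c_c = 2√(k·m) = 2√(29700 × 104) = 3515 N·s/m, so ζ = c/c_c = 1930/3515 = 0.5491.
ω_d = ω_n√(1 − ζ²) = 16.90 × √(1 − 0.301) = 14.12 rad/s.
T_d = 2π/ω_d = 0.4449 s.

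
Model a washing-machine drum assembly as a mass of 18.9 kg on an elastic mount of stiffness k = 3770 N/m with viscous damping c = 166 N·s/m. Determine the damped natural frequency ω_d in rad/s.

13.4 rad/s

ω_n = √(k/m) = √(3770/18.9) = 14.12 rad/s.
Critical damping c_c = 2√(k·m) = 2√(3770 × 18.9) = 533.9 N·s/m, so ζ = c/c_c = 166/533.9 = 0.3109.
ω_d = ω_n√(1 − ζ²) = 14.12 × √(1 − 0.0967) = 13.42 rad/s.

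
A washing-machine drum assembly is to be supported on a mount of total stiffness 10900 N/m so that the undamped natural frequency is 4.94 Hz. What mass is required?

ω_n = 2πf_n = 2π × 4.94 = 31.04 rad/s.
m = k/ω_n² = 10900/31.04² = 10900/963.4 = 11.31 kg.

11.3 kg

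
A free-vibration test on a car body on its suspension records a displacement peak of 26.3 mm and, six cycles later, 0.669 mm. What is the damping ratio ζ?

Logarithmic decrement δ = (1/n)·ln(x₀/x_n) = (1/6)·ln(26.3/0.669) = (1/6)·ln(39.31) = 0.6119.
ζ = δ/√(4π² + δ²) = 0.6119/√(39.48 + 0.374) = 0.6119/6.313 = 0.09693.

0.0969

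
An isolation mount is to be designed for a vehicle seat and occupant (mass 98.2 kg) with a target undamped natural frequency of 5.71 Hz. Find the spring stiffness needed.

126000 N/m

ω_n = 2πf_n = 2π × 5.71 = 35.88 rad/s.
k = m·ω_n² = 98.2 × 35.88² = 98.2 × 1287 = 126400 N/m.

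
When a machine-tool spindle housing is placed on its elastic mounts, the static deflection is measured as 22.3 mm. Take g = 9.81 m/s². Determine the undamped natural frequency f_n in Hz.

ω_n = √(g/δ_st) = √(9.81/0.0223) = √439.9 = 20.97 rad/s.
f_n = ω_n/(2π) = 20.97/6.283 = 3.338 Hz.

3.34 Hz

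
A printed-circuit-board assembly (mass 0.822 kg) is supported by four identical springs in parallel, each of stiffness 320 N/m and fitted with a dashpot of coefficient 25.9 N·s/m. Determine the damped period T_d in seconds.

Parallel springs add: k_eq = 4 × 320 = 1280 N/m.
ω_n = √(k_eq/m) = √(1280/0.822) = 39.46 rad/s.
Critical damping c_c = 2√(k_eq·m) = 2√(1280 × 0.822) = 64.87 N·s/m, so ζ = c/c_c = 25.9/64.87 = 0.3992.
ω_d = ω_n√(1 − ζ²) = 39.46 × √(1 − 0.159) = 36.18 rad/s.
T_d = 2π/ω_d = 0.1737 s.

0.174 s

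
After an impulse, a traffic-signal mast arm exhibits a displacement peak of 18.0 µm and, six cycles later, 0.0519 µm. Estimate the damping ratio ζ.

0.153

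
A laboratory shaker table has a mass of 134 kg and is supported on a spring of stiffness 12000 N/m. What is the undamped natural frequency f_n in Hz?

ω_n = √(k/m) = √(12000/134) = √89.55 = 9.463 rad/s.
f_n = ω_n/(2π) = 9.463/6.283 = 1.506 Hz.

1.51 Hz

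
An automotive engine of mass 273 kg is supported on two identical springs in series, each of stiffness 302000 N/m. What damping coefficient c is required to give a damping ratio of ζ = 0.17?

2180 N·s/m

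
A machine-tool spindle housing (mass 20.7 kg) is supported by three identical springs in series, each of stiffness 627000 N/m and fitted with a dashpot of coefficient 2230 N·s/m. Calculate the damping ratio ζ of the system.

0.536

Series springs: 1/k_eq = 3/627000, so k_eq = 627000/3 = 209000 N/m.
ω_n = √(k_eq/m) = √(209000/20.7) = 100.5 rad/s.
Critical damping c_c = 2√(k_eq·m) = 2√(209000 × 20.7) = 4160 N·s/m, so ζ = c/c_c = 2230/4160 = 0.5361.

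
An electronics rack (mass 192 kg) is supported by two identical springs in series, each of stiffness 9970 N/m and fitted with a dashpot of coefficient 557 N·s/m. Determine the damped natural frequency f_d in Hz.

Series springs: 1/k_eq = 2/9970, so k_eq = 9970/2 = 4985 N/m.
ω_n = √(k_eq/m) = √(4985/192) = 5.095 rad/s.
Critical damping c_c = 2√(k_eq·m) = 2√(4985 × 192) = 1957 N·s/m, so ζ = c/c_c = 557/1957 = 0.2847.
ω_d = ω_n√(1 − ζ²) = 5.095 × √(1 − 0.0810) = 4.885 rad/s.
f_d = ω_d/(2π) = 0.7774 Hz.

0.777 Hz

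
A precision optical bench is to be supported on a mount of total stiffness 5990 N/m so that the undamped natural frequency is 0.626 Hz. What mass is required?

387 kg

ω_n = 2πf_n = 2π × 0.626 = 3.933 rad/s.
m = k/ω_n² = 5990/3.933² = 5990/15.47 = 387.2 kg.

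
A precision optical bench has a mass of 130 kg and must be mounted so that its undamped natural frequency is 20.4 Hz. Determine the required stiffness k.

ω_n = 2πf_n = 2π × 20.4 = 128.2 rad/s.
k = m·ω_n² = 130 × 128.2² = 130 × 16430 = 2136000 N/m.

2140000 N/m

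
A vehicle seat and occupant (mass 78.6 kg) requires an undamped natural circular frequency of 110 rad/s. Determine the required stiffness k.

k = m·ω_n² = 78.6 × 110.0² = 78.6 × 12100 = 951100 N/m.

951000 N/m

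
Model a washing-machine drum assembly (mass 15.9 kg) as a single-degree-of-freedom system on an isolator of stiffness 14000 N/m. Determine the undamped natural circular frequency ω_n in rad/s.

ω_n = √(k/m) = √(14000/15.9) = √880.5 = 29.67 rad/s.

29.7 rad/s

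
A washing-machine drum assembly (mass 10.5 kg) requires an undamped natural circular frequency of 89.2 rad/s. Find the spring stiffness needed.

83500 N/m

k = m·ω_n² = 10.5 × 89.20² = 10.5 × 7957 = 83540 N/m.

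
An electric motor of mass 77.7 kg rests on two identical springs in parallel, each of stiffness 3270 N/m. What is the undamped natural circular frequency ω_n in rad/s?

9.17 rad/s

Parallel springs add: k_eq = 2 × 3270 = 6540 N/m.
ω_n = √(k_eq/m) = √(6540/77.7) = √84.17 = 9.174 rad/s.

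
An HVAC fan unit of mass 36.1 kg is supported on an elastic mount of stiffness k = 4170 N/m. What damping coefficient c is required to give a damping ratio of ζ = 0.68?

c_c = 2√(k·m) = 2√(4170 × 36.1) = 776.0 N·s/m.
c = ζ·c_c = 0.68 × 776.0 = 527.7 N·s/m.

528 N·s/m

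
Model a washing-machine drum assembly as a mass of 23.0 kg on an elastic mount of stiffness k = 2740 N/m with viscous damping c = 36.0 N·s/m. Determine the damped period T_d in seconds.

ω_n = √(k/m) = √(2740/23.0) = 10.91 rad/s.
Critical damping c_c = 2√(k·m) = 2√(2740 × 23.0) = 502.1 N·s/m, so ζ = c/c_c = 36.0/502.1 = 0.07170.
ω_d = ω_n√(1 − ζ²) = 10.91 × √(1 − 0.00514) = 10.89 rad/s.
T_d = 2π/ω_d = 0.5771 s.

0.577 s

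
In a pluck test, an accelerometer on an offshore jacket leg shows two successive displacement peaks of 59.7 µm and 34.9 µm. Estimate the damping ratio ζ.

0.0851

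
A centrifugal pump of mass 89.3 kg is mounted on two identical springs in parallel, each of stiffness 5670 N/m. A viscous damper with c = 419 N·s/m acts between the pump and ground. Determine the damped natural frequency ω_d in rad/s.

11.0 rad/s

Parallel springs add: k_eq = 2 × 5670 = 11340 N/m.
ω_n = √(k_eq/m) = √(11340/89.3) = 11.27 rad/s.
Critical damping c_c = 2√(k_eq·m) = 2√(11340 × 89.3) = 2013 N·s/m, so ζ = c/c_c = 419/2013 = 0.2082.
ω_d = ω_n√(1 − ζ²) = 11.27 × √(1 − 0.0433) = 11.02 rad/s.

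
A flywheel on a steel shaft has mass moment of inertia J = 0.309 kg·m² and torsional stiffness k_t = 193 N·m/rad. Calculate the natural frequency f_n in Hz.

3.98 Hz

ω_n = √(k_t/J) = √(193/0.309) = √624.6 = 24.99 rad/s.
f_n = ω_n/(2π) = 24.99/6.283 = 3.978 Hz.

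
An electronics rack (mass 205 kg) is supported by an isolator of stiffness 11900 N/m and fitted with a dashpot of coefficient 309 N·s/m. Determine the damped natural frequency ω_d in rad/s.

7.58 rad/s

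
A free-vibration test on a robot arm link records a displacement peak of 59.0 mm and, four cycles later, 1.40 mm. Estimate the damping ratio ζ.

0.147

Logarithmic decrement δ = (1/n)·ln(x₀/x_n) = (1/4)·ln(59.0/1.40) = (1/4)·ln(42.14) = 0.9353.
ζ = δ/√(4π² + δ²) = 0.9353/√(39.48 + 0.875) = 0.9353/6.352 = 0.1472.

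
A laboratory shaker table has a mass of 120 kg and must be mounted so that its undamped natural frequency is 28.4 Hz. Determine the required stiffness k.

ω_n = 2πf_n = 2π × 28.4 = 178.4 rad/s.
k = m·ω_n² = 120 × 178.4² = 120 × 31840 = 3821000 N/m.

3820000 N/m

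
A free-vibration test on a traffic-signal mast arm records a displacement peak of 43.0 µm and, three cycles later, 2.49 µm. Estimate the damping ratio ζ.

0.149

Logarithmic decrement δ = (1/n)·ln(x₀/x_n) = (1/3)·ln(43.0/2.49) = (1/3)·ln(17.27) = 0.9496.
ζ = δ/√(4π² + δ²) = 0.9496/√(39.48 + 0.902) = 0.9496/6.355 = 0.1494.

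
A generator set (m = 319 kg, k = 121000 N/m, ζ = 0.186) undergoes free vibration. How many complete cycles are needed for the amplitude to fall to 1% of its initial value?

Logarithmic decrement δ = 2πζ/√(1 − ζ²) = 2π × 0.1860/√(1 − 0.0346) = 1.189.
x_n/x₀ = e^(−nδ) ≤ 0.01; take ln: n ≥ ln(1/0.01)/δ = 4.605/1.189 = 3.872.
So 4 complete cycles are required.

4 cycles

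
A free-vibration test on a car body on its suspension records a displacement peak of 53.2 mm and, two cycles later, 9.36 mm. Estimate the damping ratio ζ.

Logarithmic decrement δ = (1/n)·ln(x₀/x_n) = (1/2)·ln(53.2/9.36) = (1/2)·ln(5.684) = 0.8688.
ζ = δ/√(4π² + δ²) = 0.8688/√(39.48 + 0.755) = 0.8688/6.343 = 0.1370.

0.137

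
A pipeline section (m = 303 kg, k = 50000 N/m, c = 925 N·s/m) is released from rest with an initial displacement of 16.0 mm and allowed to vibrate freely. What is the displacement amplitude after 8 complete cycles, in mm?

0.0391 mm

ζ = c/(2√(km)) = 925/(2√(50000 × 303)) = 925/7785 = 0.1188.
Logarithmic decrement δ = 2πζ/√(1 − ζ²) = 2π × 0.1188/√(1 − 0.0141) = 0.7519.
After n cycles, x_n/x₀ = e^(−nδ), so x_8 = 16.0 × e^(−8 × 0.7519) = 16.0 × 0.002441 = 0.03905 mm.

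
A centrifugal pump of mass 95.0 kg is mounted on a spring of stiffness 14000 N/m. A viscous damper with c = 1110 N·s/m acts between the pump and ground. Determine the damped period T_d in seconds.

0.590 s

ω_n = √(k/m) = √(14000/95.0) = 12.14 rad/s.
Critical damping c_c = 2√(k·m) = 2√(14000 × 95.0) = 2307 N·s/m, so ζ = c/c_c = 1110/2307 = 0.4812.
ω_d = ω_n√(1 − ζ²) = 12.14 × √(1 − 0.232) = 10.64 rad/s.
T_d = 2π/ω_d = 0.5905 s.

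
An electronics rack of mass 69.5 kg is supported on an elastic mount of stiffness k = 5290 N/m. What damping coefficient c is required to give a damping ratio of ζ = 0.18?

218 N·s/m

c_c = 2√(k·m) = 2√(5290 × 69.5) = 1213 N·s/m.
c = ζ·c_c = 0.18 × 1213 = 218.3 N·s/m.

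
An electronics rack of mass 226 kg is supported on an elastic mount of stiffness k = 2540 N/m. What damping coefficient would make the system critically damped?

1520 N·s/m

c_c = 2√(k·m) = 2√(2540 × 226) = 2 × 757.7 = 1515 N·s/m.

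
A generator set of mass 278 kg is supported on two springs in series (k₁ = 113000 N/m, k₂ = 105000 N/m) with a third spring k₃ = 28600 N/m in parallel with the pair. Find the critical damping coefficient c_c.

9610 N·s/m

Series pair: k_s = k₁k₂/(k₁+k₂) = (113000)(105000)/(113000 + 105000) = 54430 N/m. In parallel with k₃: k_eq = 54430 + 28600 = 83030 N/m.
c_c = 2√(k_eq·m) = 2√(83030 × 278) = 2 × 4804 = 9609 N·s/m.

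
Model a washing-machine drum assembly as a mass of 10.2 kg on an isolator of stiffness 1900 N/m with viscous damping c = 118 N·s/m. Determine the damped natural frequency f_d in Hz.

1.97 Hz

ω_n = √(k/m) = √(1900/10.2) = 13.65 rad/s.
Critical damping c_c = 2√(k·m) = 2√(1900 × 10.2) = 278.4 N·s/m, so ζ = c/c_c = 118/278.4 = 0.4238.
ω_d = ω_n√(1 − ζ²) = 13.65 × √(1 − 0.180) = 12.36 rad/s.
f_d = ω_d/(2π) = 1.967 Hz.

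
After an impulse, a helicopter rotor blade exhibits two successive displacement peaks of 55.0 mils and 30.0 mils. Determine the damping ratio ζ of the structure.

Logarithmic decrement δ = (1/n)·ln(x₀/x_n) = (1/1)·ln(55.0/30.0) = (1/1)·ln(1.833) = 0.6061.
ζ = δ/√(4π² + δ²) = 0.6061/√(39.48 + 0.367) = 0.6061/6.312 = 0.09602.

0.0960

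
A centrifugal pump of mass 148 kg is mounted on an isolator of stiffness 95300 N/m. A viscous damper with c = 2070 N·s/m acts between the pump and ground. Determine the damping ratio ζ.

0.276

ω_n = √(k/m) = √(95300/148) = 25.38 rad/s.
Critical damping c_c = 2√(k·m) = 2√(95300 × 148) = 7511 N·s/m, so ζ = c/c_c = 2070/7511 = 0.2756.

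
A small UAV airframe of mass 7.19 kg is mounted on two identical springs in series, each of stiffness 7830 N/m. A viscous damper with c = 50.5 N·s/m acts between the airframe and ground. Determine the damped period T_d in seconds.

Series springs: 1/k_eq = 2/7830, so k_eq = 7830/2 = 3915 N/m.
ω_n = √(k_eq/m) = √(3915/7.19) = 23.33 rad/s.
Critical damping c_c = 2√(k_eq·m) = 2√(3915 × 7.19) = 335.6 N·s/m, so ζ = c/c_c = 50.5/335.6 = 0.1505.
ω_d = ω_n√(1 − ζ²) = 23.33 × √(1 − 0.0226) = 23.07 rad/s.
T_d = 2π/ω_d = 0.2724 s.

0.272 s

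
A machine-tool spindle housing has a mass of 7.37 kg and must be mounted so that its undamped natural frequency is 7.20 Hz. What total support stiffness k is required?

15100 N/m

ω_n = 2πf_n = 2π × 7.20 = 45.24 rad/s.
k = m·ω_n² = 7.37 × 45.24² = 7.37 × 2047 = 15080 N/m.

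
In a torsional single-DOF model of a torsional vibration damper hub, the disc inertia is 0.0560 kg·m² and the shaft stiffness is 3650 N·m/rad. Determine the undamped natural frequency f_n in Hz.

40.6 Hz

ω_n = √(k_t/J) = √(3650/0.0560) = √65180 = 255.3 rad/s.
f_n = ω_n/(2π) = 255.3/6.283 = 40.63 Hz.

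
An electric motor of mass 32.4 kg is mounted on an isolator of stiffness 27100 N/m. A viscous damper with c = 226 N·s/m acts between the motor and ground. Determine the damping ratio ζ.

0.121

ω_n = √(k/m) = √(27100/32.4) = 28.92 rad/s.
Critical damping c_c = 2√(k·m) = 2√(27100 × 32.4) = 1874 N·s/m, so ζ = c/c_c = 226/1874 = 0.1206.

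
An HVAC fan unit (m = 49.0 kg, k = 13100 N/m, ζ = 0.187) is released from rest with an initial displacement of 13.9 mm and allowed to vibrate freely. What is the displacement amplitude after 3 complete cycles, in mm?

Logarithmic decrement δ = 2πζ/√(1 − ζ²) = 2π × 0.1870/√(1 − 0.0350) = 1.196.
After n cycles, x_n/x₀ = e^(−nδ), so x_3 = 13.9 × e^(−3 × 1.196) = 13.9 × 0.02765 = 0.3843 mm.

0.384 mm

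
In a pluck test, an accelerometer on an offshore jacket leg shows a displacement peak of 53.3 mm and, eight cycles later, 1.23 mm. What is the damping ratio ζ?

0.0748

Logarithmic decrement δ = (1/n)·ln(x₀/x_n) = (1/8)·ln(53.3/1.23) = (1/8)·ln(43.33) = 0.4711.
ζ = δ/√(4π² + δ²) = 0.4711/√(39.48 + 0.222) = 0.4711/6.301 = 0.07477.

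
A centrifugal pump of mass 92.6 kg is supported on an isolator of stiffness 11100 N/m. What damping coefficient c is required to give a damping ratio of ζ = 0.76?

1540 N·s/m

c_c = 2√(k·m) = 2√(11100 × 92.6) = 2028 N·s/m.
c = ζ·c_c = 0.76 × 2028 = 1541 N·s/m.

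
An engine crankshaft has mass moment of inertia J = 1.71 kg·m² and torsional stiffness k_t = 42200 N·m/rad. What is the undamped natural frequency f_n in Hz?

25.0 Hz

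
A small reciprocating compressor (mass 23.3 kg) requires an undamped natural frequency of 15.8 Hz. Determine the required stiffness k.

ω_n = 2πf_n = 2π × 15.8 = 99.27 rad/s.
k = m·ω_n² = 23.3 × 99.27² = 23.3 × 9855 = 229600 N/m.

230000 N/m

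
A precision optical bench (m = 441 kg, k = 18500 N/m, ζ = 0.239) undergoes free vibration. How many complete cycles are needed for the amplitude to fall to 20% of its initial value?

Logarithmic decrement δ = 2πζ/√(1 − ζ²) = 2π × 0.2390/√(1 − 0.0571) = 1.546.
x_n/x₀ = e^(−nδ) ≤ 0.2; take ln: n ≥ ln(1/0.2)/δ = 1.609/1.546 = 1.041.
So 2 complete cycles are required.

2 cycles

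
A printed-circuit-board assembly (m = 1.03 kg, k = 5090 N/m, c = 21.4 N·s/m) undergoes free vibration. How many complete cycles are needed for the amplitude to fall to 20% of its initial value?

2 cycles

ζ = c/(2√(km)) = 21.4/(2√(5090 × 1.03)) = 21.4/144.8 = 0.1478.
Logarithmic decrement δ = 2πζ/√(1 − ζ²) = 2π × 0.1478/√(1 − 0.0218) = 0.9388.
x_n/x₀ = e^(−nδ) ≤ 0.2; take ln: n ≥ ln(1/0.2)/δ = 1.609/0.9388 = 1.714.
So 2 complete cycles are required.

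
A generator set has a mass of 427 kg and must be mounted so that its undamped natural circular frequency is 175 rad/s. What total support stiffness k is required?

k = m·ω_n² = 427 × 175.0² = 427 × 30620 = 13080000 N/m.

13100000 N/m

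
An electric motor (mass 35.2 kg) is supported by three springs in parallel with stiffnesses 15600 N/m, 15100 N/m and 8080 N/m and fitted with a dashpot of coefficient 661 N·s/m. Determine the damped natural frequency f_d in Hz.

Parallel springs add: k_eq = 15600 + 15100 + 8080 = 38780 N/m.
ω_n = √(k_eq/m) = √(38780/35.2) = 33.19 rad/s.
Critical damping c_c = 2√(k_eq·m) = 2√(38780 × 35.2) = 2337 N·s/m, so ζ = c/c_c = 661/2337 = 0.2829.
ω_d = ω_n√(1 − ζ²) = 33.19 × √(1 − 0.0800) = 31.84 rad/s.
f_d = ω_d/(2π) = 5.067 Hz.

5.07 Hz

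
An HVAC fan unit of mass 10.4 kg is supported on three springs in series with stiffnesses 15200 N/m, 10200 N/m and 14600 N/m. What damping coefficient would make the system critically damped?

Series springs: 1/k_eq = 1/15200 + 1/10200 + 1/14600 = 0.0002323, so k_eq = 4304 N/m.
c_c = 2√(k_eq·m) = 2√(4304 × 10.4) = 2 × 211.6 = 423.2 N·s/m.

423 N·s/m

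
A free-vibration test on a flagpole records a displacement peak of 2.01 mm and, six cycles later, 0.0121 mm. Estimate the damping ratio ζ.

Logarithmic decrement δ = (1/n)·ln(x₀/x_n) = (1/6)·ln(2.01/0.0121) = (1/6)·ln(166.1) = 0.8521.
ζ = δ/√(4π² + δ²) = 0.8521/√(39.48 + 0.726) = 0.8521/6.341 = 0.1344.

0.134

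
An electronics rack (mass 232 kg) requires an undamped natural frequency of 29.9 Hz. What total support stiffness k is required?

ω_n = 2πf_n = 2π × 29.9 = 187.9 rad/s.
k = m·ω_n² = 232 × 187.9² = 232 × 35290 = 8188000 N/m.

8190000 N/m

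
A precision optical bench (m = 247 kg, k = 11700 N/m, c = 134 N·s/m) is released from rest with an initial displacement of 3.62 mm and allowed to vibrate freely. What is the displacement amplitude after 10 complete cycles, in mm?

ζ = c/(2√(km)) = 134/(2√(11700 × 247)) = 134/3400 = 0.03941.
Logarithmic decrement δ = 2πζ/√(1 − ζ²) = 2π × 0.03941/√(1 − 0.00155) = 0.2478.
After n cycles, x_n/x₀ = e^(−nδ), so x_10 = 3.62 × e^(−10 × 0.2478) = 3.62 × 0.08389 = 0.3037 mm.

0.304 mm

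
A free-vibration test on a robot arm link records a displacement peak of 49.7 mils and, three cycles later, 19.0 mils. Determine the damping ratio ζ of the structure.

Logarithmic decrement δ = (1/n)·ln(x₀/x_n) = (1/3)·ln(49.7/19.0) = (1/3)·ln(2.616) = 0.3205.
ζ = δ/√(4π² + δ²) = 0.3205/√(39.48 + 0.103) = 0.3205/6.291 = 0.05095.

0.0509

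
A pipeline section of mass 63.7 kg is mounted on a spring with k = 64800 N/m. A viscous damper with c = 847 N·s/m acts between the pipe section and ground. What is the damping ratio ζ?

0.208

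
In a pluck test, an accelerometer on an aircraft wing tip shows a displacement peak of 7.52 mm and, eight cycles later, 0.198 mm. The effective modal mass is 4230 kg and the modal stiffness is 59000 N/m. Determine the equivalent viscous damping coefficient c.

Logarithmic decrement δ = (1/n)·ln(x₀/x_n) = (1/8)·ln(7.52/0.198) = (1/8)·ln(37.98) = 0.4546.
ζ = δ/√(4π² + δ²) = 0.4546/√(39.48 + 0.207) = 0.4546/6.300 = 0.07217.
c = ζ · 2√(km) = 0.07217 × 2√(59000 × 4230) = 0.07217 × 31600 = 2280 N·s/m.

2280 N·s/m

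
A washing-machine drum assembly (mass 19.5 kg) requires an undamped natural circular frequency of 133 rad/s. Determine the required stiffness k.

k = m·ω_n² = 19.5 × 133.0² = 19.5 × 17690 = 344900 N/m.

345000 N/m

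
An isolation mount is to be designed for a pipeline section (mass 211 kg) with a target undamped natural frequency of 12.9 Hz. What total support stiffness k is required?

ω_n = 2πf_n = 2π × 12.9 = 81.05 rad/s.
k = m·ω_n² = 211 × 81.05² = 211 × 6570 = 1386000 N/m.

1390000 N/m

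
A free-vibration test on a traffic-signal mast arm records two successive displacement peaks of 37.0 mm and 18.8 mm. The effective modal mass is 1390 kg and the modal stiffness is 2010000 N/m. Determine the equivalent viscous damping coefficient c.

11300 N·s/m

Logarithmic decrement δ = (1/n)·ln(x₀/x_n) = (1/1)·ln(37.0/18.8) = (1/1)·ln(1.968) = 0.6771.
ζ = δ/√(4π² + δ²) = 0.6771/√(39.48 + 0.458) = 0.6771/6.320 = 0.1071.
c = ζ · 2√(km) = 0.1071 × 2√(2010000 × 1390) = 0.1071 × 105700 = 11330 N·s/m.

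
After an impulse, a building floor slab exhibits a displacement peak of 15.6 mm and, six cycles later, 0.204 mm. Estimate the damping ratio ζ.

0.114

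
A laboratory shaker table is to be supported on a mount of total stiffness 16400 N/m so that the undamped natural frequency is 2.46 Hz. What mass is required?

ω_n = 2πf_n = 2π × 2.46 = 15.46 rad/s.
m = k/ω_n² = 16400/15.46² = 16400/238.9 = 68.65 kg.

68.6 kg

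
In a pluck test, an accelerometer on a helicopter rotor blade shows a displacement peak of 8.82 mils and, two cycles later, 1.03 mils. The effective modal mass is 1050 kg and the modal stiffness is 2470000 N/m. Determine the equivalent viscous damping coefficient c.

17200 N·s/m

Logarithmic decrement δ = (1/n)·ln(x₀/x_n) = (1/2)·ln(8.82/1.03) = (1/2)·ln(8.563) = 1.074.
ζ = δ/√(4π² + δ²) = 1.074/√(39.48 + 1.15) = 1.074/6.374 = 0.1684.
c = ζ · 2√(km) = 0.1684 × 2√(2470000 × 1050) = 0.1684 × 101900 = 17160 N·s/m.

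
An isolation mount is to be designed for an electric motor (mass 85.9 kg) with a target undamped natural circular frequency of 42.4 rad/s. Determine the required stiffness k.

154000 N/m

k = m·ω_n² = 85.9 × 42.40² = 85.9 × 1798 = 154400 N/m.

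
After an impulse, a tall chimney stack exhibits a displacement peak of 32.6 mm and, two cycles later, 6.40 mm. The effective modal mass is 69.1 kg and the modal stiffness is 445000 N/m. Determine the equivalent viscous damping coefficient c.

1420 N·s/m

Logarithmic decrement δ = (1/n)·ln(x₀/x_n) = (1/2)·ln(32.6/6.40) = (1/2)·ln(5.094) = 0.8140.
ζ = δ/√(4π² + δ²) = 0.8140/√(39.48 + 0.663) = 0.8140/6.336 = 0.1285.
c = ζ · 2√(km) = 0.1285 × 2√(445000 × 69.1) = 0.1285 × 11090 = 1425 N·s/m.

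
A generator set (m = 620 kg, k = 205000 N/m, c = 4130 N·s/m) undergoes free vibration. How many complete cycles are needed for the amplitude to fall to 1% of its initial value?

ζ = c/(2√(km)) = 4130/(2√(205000 × 620)) = 4130/22550 = 0.1832.
Logarithmic decrement δ = 2πζ/√(1 − ζ²) = 2π × 0.1832/√(1 − 0.0336) = 1.171.
x_n/x₀ = e^(−nδ) ≤ 0.01; take ln: n ≥ ln(1/0.01)/δ = 4.605/1.171 = 3.934.
So 4 complete cycles are required.

4 cycles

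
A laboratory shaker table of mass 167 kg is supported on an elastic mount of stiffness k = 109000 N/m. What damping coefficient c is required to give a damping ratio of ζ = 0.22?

c_c = 2√(k·m) = 2√(109000 × 167) = 8533 N·s/m.
c = ζ·c_c = 0.22 × 8533 = 1877 N·s/m.

1880 N·s/m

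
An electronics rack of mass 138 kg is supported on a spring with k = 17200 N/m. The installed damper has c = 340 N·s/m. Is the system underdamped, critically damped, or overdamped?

underdamped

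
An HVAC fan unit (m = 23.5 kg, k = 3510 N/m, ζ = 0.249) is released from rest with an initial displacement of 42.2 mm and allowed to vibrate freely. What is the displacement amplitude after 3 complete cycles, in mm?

0.332 mm

Logarithmic decrement δ = 2πζ/√(1 − ζ²) = 2π × 0.2490/√(1 − 0.0620) = 1.615.
After n cycles, x_n/x₀ = e^(−nδ), so x_3 = 42.2 × e^(−3 × 1.615) = 42.2 × 0.007858 = 0.3316 mm.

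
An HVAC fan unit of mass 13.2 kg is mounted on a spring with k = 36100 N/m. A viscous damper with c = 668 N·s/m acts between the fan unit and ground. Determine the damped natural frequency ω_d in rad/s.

45.8 rad/s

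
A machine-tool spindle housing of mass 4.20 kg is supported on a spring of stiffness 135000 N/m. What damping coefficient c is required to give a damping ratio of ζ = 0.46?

c_c = 2√(k·m) = 2√(135000 × 4.20) = 1506 N·s/m.
c = ζ·c_c = 0.46 × 1506 = 692.8 N·s/m.

693 N·s/m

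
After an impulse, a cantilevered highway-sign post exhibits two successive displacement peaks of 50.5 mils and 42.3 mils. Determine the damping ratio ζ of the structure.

0.0282

Logarithmic decrement δ = (1/n)·ln(x₀/x_n) = (1/1)·ln(50.5/42.3) = (1/1)·ln(1.194) = 0.1772.
ζ = δ/√(4π² + δ²) = 0.1772/√(39.48 + 0.0314) = 0.1772/6.286 = 0.02819.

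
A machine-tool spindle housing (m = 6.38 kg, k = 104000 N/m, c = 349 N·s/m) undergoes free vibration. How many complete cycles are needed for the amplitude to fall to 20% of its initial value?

2 cycles

ζ = c/(2√(km)) = 349/(2√(104000 × 6.38)) = 349/1629 = 0.2142.
Logarithmic decrement δ = 2πζ/√(1 − ζ²) = 2π × 0.2142/√(1 − 0.0459) = 1.378.
x_n/x₀ = e^(−nδ) ≤ 0.2; take ln: n ≥ ln(1/0.2)/δ = 1.609/1.378 = 1.168.
So 2 complete cycles are required.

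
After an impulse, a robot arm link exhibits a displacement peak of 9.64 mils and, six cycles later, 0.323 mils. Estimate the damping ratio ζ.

Logarithmic decrement δ = (1/n)·ln(x₀/x_n) = (1/6)·ln(9.64/0.323) = (1/6)·ln(29.85) = 0.5660.
ζ = δ/√(4π² + δ²) = 0.5660/√(39.48 + 0.320) = 0.5660/6.309 = 0.08972.

0.0897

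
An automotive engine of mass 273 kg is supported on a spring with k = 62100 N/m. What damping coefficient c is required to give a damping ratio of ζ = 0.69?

5680 N·s/m

c_c = 2√(k·m) = 2√(62100 × 273) = 8235 N·s/m.
c = ζ·c_c = 0.69 × 8235 = 5682 N·s/m.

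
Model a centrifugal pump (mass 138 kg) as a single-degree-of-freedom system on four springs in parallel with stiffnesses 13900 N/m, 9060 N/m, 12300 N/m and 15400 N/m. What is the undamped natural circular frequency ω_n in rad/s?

19.2 rad/s

Parallel springs add: k_eq = 13900 + 9060 + 12300 + 15400 = 50660 N/m.
ω_n = √(k_eq/m) = √(50660/138) = √367.1 = 19.16 rad/s.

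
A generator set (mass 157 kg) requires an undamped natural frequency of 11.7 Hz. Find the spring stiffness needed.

ω_n = 2πf_n = 2π × 11.7 = 73.51 rad/s.
k = m·ω_n² = 157 × 73.51² = 157 × 5404 = 848500 N/m.

848000 N/m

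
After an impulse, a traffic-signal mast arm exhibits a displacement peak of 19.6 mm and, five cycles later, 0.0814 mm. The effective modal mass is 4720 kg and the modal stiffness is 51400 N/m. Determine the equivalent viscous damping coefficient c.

5360 N·s/m

Logarithmic decrement δ = (1/n)·ln(x₀/x_n) = (1/5)·ln(19.6/0.0814) = (1/5)·ln(240.8) = 1.097.
ζ = δ/√(4π² + δ²) = 1.097/√(39.48 + 1.20) = 1.097/6.378 = 0.1720.
c = ζ · 2√(km) = 0.1720 × 2√(51400 × 4720) = 0.1720 × 31150 = 5357 N·s/m.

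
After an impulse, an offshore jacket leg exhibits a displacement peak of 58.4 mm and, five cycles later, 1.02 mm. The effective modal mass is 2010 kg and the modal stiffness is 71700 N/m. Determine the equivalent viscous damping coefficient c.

Logarithmic decrement δ = (1/n)·ln(x₀/x_n) = (1/5)·ln(58.4/1.02) = (1/5)·ln(57.25) = 0.8095.
ζ = δ/√(4π² + δ²) = 0.8095/√(39.48 + 0.655) = 0.8095/6.335 = 0.1278.
c = ζ · 2√(km) = 0.1278 × 2√(71700 × 2010) = 0.1278 × 24010 = 3068 N·s/m.

3070 N·s/m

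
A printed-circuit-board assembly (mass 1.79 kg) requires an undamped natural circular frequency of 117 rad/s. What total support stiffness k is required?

24500 N/m

k = m·ω_n² = 1.79 × 117.0² = 1.79 × 13690 = 24500 N/m.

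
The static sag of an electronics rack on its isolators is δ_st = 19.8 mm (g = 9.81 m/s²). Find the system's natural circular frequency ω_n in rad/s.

ω_n = √(g/δ_st) = √(9.81/0.0198) = √495.5 = 22.26 rad/s.

22.3 rad/s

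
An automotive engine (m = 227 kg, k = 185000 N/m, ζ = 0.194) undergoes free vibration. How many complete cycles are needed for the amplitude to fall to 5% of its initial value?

3 cycles

Logarithmic decrement δ = 2πζ/√(1 − ζ²) = 2π × 0.1940/√(1 − 0.0376) = 1.243.
x_n/x₀ = e^(−nδ) ≤ 0.05; take ln: n ≥ ln(1/0.05)/δ = 2.996/1.243 = 2.411.
So 3 complete cycles are required.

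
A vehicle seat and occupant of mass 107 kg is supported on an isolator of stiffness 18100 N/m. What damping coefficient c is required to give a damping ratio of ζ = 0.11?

306 N·s/m

c_c = 2√(k·m) = 2√(18100 × 107) = 2783 N·s/m.
c = ζ·c_c = 0.11 × 2783 = 306.2 N·s/m.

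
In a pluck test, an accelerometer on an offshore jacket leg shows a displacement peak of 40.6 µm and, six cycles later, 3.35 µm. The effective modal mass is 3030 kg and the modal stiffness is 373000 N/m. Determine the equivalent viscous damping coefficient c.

Logarithmic decrement δ = (1/n)·ln(x₀/x_n) = (1/6)·ln(40.6/3.35) = (1/6)·ln(12.12) = 0.4158.
ζ = δ/√(4π² + δ²) = 0.4158/√(39.48 + 0.173) = 0.4158/6.297 = 0.06603.
c = ζ · 2√(km) = 0.06603 × 2√(373000 × 3030) = 0.06603 × 67240 = 4440 N·s/m.

4440 N·s/m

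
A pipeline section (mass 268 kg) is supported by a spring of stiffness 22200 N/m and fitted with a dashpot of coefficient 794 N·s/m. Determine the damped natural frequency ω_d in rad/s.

ω_n = √(k/m) = √(22200/268) = 9.101 rad/s.
Critical damping c_c = 2√(k·m) = 2√(22200 × 268) = 4878 N·s/m, so ζ = c/c_c = 794/4878 = 0.1628.
ω_d = ω_n√(1 − ζ²) = 9.101 × √(1 − 0.0265) = 8.980 rad/s.

8.98 rad/s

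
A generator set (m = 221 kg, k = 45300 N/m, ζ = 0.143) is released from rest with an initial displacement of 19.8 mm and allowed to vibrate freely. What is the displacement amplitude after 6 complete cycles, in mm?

0.0853 mm

Logarithmic decrement δ = 2πζ/√(1 − ζ²) = 2π × 0.1430/√(1 − 0.0204) = 0.9078.
After n cycles, x_n/x₀ = e^(−nδ), so x_6 = 19.8 × e^(−6 × 0.9078) = 19.8 × 0.004309 = 0.08533 mm.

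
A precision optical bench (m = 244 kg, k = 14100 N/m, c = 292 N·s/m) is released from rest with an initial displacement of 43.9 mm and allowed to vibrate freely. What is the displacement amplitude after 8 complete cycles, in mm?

ζ = c/(2√(km)) = 292/(2√(14100 × 244)) = 292/3710 = 0.07871.
Logarithmic decrement δ = 2πζ/√(1 − ζ²) = 2π × 0.07871/√(1 − 0.00620) = 0.4961.
After n cycles, x_n/x₀ = e^(−nδ), so x_8 = 43.9 × e^(−8 × 0.4961) = 43.9 × 0.01889 = 0.8295 mm.

0.829 mm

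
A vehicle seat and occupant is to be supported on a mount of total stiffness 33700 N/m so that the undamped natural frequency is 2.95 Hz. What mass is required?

98.1 kg

ω_n = 2πf_n = 2π × 2.95 = 18.54 rad/s.
m = k/ω_n² = 33700/18.54² = 33700/343.6 = 98.09 kg.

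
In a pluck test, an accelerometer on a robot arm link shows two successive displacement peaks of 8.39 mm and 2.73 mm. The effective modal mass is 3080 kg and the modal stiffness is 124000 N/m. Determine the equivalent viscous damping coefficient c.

Logarithmic decrement δ = (1/n)·ln(x₀/x_n) = (1/1)·ln(8.39/2.73) = (1/1)·ln(3.073) = 1.123.
ζ = δ/√(4π² + δ²) = 1.123/√(39.48 + 1.26) = 1.123/6.383 = 0.1759.
c = ζ · 2√(km) = 0.1759 × 2√(124000 × 3080) = 0.1759 × 39090 = 6875 N·s/m.

6880 N·s/m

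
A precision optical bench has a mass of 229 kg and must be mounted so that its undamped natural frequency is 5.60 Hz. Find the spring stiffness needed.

ω_n = 2πf_n = 2π × 5.60 = 35.19 rad/s.
k = m·ω_n² = 229 × 35.19² = 229 × 1238 = 283500 N/m.

284000 N/m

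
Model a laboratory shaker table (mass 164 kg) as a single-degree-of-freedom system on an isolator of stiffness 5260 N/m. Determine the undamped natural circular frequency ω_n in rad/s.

ω_n = √(k/m) = √(5260/164) = √32.07 = 5.663 rad/s.

5.66 rad/s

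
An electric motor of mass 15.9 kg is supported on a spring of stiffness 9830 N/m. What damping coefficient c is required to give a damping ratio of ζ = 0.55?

435 N·s/m

c_c = 2√(k·m) = 2√(9830 × 15.9) = 790.7 N·s/m.
c = ζ·c_c = 0.55 × 790.7 = 434.9 N·s/m.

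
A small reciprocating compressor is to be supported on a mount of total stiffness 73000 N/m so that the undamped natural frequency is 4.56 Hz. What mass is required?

88.9 kg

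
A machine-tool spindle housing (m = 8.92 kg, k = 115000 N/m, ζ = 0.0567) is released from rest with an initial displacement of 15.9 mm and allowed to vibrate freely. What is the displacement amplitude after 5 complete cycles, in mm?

Logarithmic decrement δ = 2πζ/√(1 − ζ²) = 2π × 0.05670/√(1 − 0.00321) = 0.3568.
After n cycles, x_n/x₀ = e^(−nδ), so x_5 = 15.9 × e^(−5 × 0.3568) = 15.9 × 0.1679 = 2.670 mm.

2.67 mm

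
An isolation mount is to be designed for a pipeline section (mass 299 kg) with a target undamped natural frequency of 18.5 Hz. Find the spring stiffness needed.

4040000 N/m

ω_n = 2πf_n = 2π × 18.5 = 116.2 rad/s.
k = m·ω_n² = 299 × 116.2² = 299 × 13510 = 4040000 N/m.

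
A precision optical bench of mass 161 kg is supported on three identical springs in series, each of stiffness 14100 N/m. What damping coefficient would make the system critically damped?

Series springs: 1/k_eq = 3/14100, so k_eq = 14100/3 = 4700 N/m.
c_c = 2√(k_eq·m) = 2√(4700 × 161) = 2 × 869.9 = 1740 N·s/m.

1740 N·s/m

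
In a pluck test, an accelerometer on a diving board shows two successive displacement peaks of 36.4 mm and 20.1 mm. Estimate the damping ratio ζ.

Logarithmic decrement δ = (1/n)·ln(x₀/x_n) = (1/1)·ln(36.4/20.1) = (1/1)·ln(1.811) = 0.5938.
ζ = δ/√(4π² + δ²) = 0.5938/√(39.48 + 0.353) = 0.5938/6.311 = 0.09409.

0.0941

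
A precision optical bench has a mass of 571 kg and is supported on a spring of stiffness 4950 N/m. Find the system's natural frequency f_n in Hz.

0.469 Hz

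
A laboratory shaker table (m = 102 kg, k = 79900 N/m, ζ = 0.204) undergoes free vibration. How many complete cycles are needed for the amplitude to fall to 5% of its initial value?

Logarithmic decrement δ = 2πζ/√(1 − ζ²) = 2π × 0.2040/√(1 − 0.0416) = 1.309.
x_n/x₀ = e^(−nδ) ≤ 0.05; take ln: n ≥ ln(1/0.05)/δ = 2.996/1.309 = 2.288.
So 3 complete cycles are required.

3 cycles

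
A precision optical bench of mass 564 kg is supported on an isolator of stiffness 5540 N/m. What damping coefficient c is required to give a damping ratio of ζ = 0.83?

c_c = 2√(k·m) = 2√(5540 × 564) = 3535 N·s/m.
c = ζ·c_c = 0.83 × 3535 = 2934 N·s/m.

2930 N·s/m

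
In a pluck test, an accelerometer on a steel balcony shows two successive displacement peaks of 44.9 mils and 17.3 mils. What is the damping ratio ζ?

Logarithmic decrement δ = (1/n)·ln(x₀/x_n) = (1/1)·ln(44.9/17.3) = (1/1)·ln(2.595) = 0.9537.
ζ = δ/√(4π² + δ²) = 0.9537/√(39.48 + 0.910) = 0.9537/6.355 = 0.1501.

0.150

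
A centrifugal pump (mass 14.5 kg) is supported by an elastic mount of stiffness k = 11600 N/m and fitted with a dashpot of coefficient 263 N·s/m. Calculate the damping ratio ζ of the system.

ω_n = √(k/m) = √(11600/14.5) = 28.28 rad/s.
Critical damping c_c = 2√(k·m) = 2√(11600 × 14.5) = 820.2 N·s/m, so ζ = c/c_c = 263/820.2 = 0.3206.

0.321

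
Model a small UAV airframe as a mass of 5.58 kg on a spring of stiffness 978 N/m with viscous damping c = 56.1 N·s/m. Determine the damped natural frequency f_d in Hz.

1.95 Hz

ω_n = √(k/m) = √(978.0/5.58) = 13.24 rad/s.
Critical damping c_c = 2√(k·m) = 2√(978.0 × 5.58) = 147.7 N·s/m, so ζ = c/c_c = 56.1/147.7 = 0.3797.
ω_d = ω_n√(1 − ζ²) = 13.24 × √(1 − 0.144) = 12.25 rad/s.
f_d = ω_d/(2π) = 1.949 Hz.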